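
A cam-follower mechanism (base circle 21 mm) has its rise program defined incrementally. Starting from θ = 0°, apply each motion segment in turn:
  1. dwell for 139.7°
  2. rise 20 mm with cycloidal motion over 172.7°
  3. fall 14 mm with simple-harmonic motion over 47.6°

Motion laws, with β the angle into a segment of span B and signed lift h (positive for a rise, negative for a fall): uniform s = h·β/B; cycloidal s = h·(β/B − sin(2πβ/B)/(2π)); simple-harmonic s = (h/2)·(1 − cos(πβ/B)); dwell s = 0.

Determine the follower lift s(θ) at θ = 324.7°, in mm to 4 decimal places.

seg 1 [0°–139.7°] dwell: s stays 0.0000
seg 2 [139.7°–312.4°] cycloidal, h=20: full span → s += 20 → s = 20.0000
seg 3 [312.4°–360°] simple-harmonic, h=-14: θ=324.7° here. β=12.3, B=47.6. -14/2·(1 − cos(π·0.2584)) = -2.1826 → s = 17.8174

17.8174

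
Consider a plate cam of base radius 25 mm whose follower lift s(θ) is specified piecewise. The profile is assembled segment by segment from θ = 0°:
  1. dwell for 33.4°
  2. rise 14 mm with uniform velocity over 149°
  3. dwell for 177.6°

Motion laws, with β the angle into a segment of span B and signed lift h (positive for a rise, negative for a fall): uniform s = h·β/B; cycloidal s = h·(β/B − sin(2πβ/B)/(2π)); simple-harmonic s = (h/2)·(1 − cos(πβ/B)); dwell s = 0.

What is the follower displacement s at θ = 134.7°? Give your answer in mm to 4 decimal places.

seg 1 [0°–33.4°] dwell: s stays 0.0000
seg 2 [33.4°–182.4°] uniform, h=14: θ=134.7° here. β=101.3, B=149. 14·101.3/149 = 9.5181 → s = 9.5181

9.5181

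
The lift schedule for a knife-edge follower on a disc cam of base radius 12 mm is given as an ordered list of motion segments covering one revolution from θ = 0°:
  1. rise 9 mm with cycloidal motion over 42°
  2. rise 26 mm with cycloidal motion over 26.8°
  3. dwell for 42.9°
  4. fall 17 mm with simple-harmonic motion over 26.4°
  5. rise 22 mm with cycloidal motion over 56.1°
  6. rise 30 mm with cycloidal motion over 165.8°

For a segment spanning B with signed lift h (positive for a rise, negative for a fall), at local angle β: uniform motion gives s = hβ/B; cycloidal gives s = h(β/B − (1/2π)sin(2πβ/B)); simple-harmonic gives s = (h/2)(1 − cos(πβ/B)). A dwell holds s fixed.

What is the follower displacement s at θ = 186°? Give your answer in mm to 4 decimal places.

seg 1 [0°–42°] cycloidal, h=9: full span → s += 9 → s = 9.0000
seg 2 [42°–68.8°] cycloidal, h=26: full span → s += 26 → s = 35.0000
seg 3 [68.8°–111.7°] dwell: s stays 35.0000
seg 4 [111.7°–138.1°] simple-harmonic, h=-17: full span → s += -17 → s = 18.0000
seg 5 [138.1°–194.2°] cycloidal, h=22: θ=186° here. β=47.9, B=56.1. 22·(0.8538 − sin(2π·0.8538)/(2π)) = 21.5666 → s = 39.5666

39.5666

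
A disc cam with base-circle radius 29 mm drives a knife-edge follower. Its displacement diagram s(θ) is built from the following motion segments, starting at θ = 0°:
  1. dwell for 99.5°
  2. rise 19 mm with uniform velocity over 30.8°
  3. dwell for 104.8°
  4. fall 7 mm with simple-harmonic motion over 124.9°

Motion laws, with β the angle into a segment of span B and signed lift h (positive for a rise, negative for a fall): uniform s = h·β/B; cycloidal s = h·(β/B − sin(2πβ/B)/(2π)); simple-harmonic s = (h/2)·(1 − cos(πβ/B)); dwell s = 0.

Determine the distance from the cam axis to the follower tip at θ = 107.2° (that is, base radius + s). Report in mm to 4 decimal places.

seg 1 [0°–99.5°] dwell: s stays 0.0000
seg 2 [99.5°–130.3°] uniform, h=19: θ=107.2° here. β=7.7, B=30.8. 19·7.7/30.8 = 4.7500 → s = 4.7500
radial distance = base radius + s = 29 + 4.7500 = 33.7500

33.7500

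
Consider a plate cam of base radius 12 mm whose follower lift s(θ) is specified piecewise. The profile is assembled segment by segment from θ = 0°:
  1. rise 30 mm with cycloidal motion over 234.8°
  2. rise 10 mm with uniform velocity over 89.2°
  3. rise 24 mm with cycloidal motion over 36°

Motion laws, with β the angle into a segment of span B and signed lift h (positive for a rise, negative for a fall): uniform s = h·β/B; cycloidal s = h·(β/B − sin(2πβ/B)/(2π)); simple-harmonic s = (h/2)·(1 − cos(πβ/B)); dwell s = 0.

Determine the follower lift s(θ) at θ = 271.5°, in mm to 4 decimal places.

seg 1 [0°–234.8°] cycloidal, h=30: full span → s += 30 → s = 30.0000
seg 2 [234.8°–324°] uniform, h=10: θ=271.5° here. β=36.7, B=89.2. 10·36.7/89.2 = 4.1143 → s = 34.1143

34.1143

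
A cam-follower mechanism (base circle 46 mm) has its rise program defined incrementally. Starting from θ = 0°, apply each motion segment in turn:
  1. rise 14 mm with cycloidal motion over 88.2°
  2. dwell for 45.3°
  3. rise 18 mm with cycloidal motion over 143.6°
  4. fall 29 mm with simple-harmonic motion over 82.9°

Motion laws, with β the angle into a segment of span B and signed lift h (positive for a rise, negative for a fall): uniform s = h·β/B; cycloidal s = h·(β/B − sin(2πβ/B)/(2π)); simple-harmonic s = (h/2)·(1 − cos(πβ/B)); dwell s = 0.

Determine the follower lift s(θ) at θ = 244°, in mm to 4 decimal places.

seg 1 [0°–88.2°] cycloidal, h=14: full span → s += 14 → s = 14.0000
seg 2 [88.2°–133.5°] dwell: s stays 14.0000
seg 3 [133.5°–277.1°] cycloidal, h=18: θ=244° here. β=110.5, B=143.6. 18·(0.7695 − sin(2π·0.7695)/(2π)) = 16.6943 → s = 30.6943

30.6943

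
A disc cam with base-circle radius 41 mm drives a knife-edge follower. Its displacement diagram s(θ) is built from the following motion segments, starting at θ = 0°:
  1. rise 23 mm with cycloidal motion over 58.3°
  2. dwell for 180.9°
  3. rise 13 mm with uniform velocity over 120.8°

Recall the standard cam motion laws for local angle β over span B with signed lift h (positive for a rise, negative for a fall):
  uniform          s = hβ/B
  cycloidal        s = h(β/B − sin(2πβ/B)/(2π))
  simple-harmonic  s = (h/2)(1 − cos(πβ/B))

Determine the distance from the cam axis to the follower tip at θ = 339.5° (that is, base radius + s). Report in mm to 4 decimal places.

seg 1 [0°–58.3°] cycloidal, h=23: full span → s += 23 → s = 23.0000
seg 2 [58.3°–239.2°] dwell: s stays 23.0000
seg 3 [239.2°–360°] uniform, h=13: θ=339.5° here. β=100.3, B=120.8. 13·100.3/120.8 = 10.7939 → s = 33.7939
radial distance = base radius + s = 41 + 33.7939 = 74.7939

74.7939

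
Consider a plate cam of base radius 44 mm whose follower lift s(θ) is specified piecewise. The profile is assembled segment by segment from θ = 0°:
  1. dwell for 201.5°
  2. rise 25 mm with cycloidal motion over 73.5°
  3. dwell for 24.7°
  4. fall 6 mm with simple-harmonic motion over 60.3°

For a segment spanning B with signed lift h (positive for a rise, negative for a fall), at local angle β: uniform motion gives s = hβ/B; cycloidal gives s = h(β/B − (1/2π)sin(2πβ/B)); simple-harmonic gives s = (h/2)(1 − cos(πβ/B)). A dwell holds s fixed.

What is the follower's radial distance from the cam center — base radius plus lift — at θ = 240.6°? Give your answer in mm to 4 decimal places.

seg 1 [0°–201.5°] dwell: s stays 0.0000
seg 2 [201.5°–275°] cycloidal, h=25: θ=240.6° here. β=39.1, B=73.5. 25·(0.5320 − sin(2π·0.5320)/(2π)) = 14.0933 → s = 14.0933
radial distance = base radius + s = 44 + 14.0933 = 58.0933

58.0933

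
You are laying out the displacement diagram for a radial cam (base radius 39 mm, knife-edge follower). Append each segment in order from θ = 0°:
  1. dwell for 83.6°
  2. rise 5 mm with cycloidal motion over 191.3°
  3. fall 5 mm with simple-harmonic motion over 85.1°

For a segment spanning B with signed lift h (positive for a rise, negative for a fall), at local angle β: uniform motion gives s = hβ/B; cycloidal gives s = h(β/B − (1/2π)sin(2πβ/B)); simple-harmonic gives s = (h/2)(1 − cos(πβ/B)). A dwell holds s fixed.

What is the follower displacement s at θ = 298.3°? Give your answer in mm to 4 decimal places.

seg 1 [0°–83.6°] dwell: s stays 0.0000
seg 2 [83.6°–274.9°] cycloidal, h=5: full span → s += 5 → s = 5.0000
seg 3 [274.9°–360°] simple-harmonic, h=-5: θ=298.3° here. β=23.4, B=85.1. -5/2·(1 − cos(π·0.2750)) = -0.8762 → s = 4.1238

4.1238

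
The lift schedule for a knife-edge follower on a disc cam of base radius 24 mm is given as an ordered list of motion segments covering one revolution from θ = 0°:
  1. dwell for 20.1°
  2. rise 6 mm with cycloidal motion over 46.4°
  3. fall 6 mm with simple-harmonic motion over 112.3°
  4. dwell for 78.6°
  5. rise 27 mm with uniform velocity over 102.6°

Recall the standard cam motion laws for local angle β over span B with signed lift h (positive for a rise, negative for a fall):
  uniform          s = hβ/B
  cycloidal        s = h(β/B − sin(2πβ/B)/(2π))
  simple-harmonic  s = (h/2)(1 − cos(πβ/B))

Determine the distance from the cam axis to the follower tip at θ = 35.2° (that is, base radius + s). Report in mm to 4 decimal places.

seg 1 [0°–20.1°] dwell: s stays 0.0000
seg 2 [20.1°–66.5°] cycloidal, h=6: θ=35.2° here. β=15.1, B=46.4. 6·(0.3254 − sin(2π·0.3254)/(2π)) = 1.1029 → s = 1.1029
radial distance = base radius + s = 24 + 1.1029 = 25.1029

25.1029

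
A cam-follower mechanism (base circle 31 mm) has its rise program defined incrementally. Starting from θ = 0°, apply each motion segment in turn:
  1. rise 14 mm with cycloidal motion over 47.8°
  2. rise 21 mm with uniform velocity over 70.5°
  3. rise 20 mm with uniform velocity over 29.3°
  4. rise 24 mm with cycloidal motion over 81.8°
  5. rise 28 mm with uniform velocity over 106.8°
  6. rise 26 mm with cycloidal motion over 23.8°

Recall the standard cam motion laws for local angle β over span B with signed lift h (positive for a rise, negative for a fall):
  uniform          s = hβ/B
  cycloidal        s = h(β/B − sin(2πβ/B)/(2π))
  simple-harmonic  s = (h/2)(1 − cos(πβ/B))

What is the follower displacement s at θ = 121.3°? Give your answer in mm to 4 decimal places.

seg 1 [0°–47.8°] cycloidal, h=14: full span → s += 14 → s = 14.0000
seg 2 [47.8°–118.3°] uniform, h=21: full span → s += 21 → s = 35.0000
seg 3 [118.3°–147.6°] uniform, h=20: θ=121.3° here. β=3, B=29.3. 20·3/29.3 = 2.0478 → s = 37.0478

37.0478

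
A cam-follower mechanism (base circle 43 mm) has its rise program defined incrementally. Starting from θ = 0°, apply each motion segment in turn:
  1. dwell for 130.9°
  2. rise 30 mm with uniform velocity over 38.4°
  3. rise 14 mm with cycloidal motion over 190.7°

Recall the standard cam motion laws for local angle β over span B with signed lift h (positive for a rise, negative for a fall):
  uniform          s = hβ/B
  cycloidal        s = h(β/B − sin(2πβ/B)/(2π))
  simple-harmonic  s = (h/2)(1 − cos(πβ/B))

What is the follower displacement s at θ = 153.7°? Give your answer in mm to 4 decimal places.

seg 1 [0°–130.9°] dwell: s stays 0.0000
seg 2 [130.9°–169.3°] uniform, h=30: θ=153.7° here. β=22.8, B=38.4. 30·22.8/38.4 = 17.8125 → s = 17.8125

17.8125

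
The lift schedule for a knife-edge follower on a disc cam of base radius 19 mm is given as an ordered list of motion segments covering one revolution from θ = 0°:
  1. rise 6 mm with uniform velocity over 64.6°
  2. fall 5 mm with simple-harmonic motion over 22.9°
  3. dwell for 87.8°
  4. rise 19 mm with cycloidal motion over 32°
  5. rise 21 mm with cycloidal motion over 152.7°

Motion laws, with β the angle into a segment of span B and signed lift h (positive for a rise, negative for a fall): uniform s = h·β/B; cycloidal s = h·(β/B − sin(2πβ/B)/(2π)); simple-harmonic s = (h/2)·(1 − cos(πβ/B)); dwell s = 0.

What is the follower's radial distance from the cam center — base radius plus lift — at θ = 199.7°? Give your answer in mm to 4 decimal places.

seg 1 [0°–64.6°] uniform, h=6: full span → s += 6 → s = 6.0000
seg 2 [64.6°–87.5°] simple-harmonic, h=-5: full span → s += -5 → s = 1.0000
seg 3 [87.5°–175.3°] dwell: s stays 1.0000
seg 4 [175.3°–207.3°] cycloidal, h=19: θ=199.7° here. β=24.4, B=32. 19·(0.7625 − sin(2π·0.7625)/(2π)) = 17.5021 → s = 18.5021
radial distance = base radius + s = 19 + 18.5021 = 37.5021

37.5021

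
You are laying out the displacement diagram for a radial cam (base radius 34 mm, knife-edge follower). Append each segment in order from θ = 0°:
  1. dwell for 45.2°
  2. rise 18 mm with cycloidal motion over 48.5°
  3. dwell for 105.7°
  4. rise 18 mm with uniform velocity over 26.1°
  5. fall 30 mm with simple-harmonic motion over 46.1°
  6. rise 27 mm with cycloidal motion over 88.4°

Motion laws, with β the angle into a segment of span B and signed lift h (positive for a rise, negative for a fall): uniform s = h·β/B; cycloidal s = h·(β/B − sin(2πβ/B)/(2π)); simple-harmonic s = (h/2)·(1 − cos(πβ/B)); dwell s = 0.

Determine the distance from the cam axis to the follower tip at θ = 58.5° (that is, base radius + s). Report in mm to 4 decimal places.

seg 1 [0°–45.2°] dwell: s stays 0.0000
seg 2 [45.2°–93.7°] cycloidal, h=18: θ=58.5° here. β=13.3, B=48.5. 18·(0.2742 − sin(2π·0.2742)/(2π)) = 2.1044 → s = 2.1044
radial distance = base radius + s = 34 + 2.1044 = 36.1044

36.1044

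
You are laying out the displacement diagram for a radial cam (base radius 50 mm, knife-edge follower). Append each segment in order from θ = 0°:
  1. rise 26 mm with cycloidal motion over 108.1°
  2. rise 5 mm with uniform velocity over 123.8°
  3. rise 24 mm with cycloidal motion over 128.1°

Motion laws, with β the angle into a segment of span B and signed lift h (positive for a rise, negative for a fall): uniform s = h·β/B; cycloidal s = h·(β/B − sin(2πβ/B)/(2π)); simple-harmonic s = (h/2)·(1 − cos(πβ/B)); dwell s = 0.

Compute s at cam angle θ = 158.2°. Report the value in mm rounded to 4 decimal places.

seg 1 [0°–108.1°] cycloidal, h=26: full span → s += 26 → s = 26.0000
seg 2 [108.1°–231.9°] uniform, h=5: θ=158.2° here. β=50.1, B=123.8. 5·50.1/123.8 = 2.0234 → s = 28.0234

28.0234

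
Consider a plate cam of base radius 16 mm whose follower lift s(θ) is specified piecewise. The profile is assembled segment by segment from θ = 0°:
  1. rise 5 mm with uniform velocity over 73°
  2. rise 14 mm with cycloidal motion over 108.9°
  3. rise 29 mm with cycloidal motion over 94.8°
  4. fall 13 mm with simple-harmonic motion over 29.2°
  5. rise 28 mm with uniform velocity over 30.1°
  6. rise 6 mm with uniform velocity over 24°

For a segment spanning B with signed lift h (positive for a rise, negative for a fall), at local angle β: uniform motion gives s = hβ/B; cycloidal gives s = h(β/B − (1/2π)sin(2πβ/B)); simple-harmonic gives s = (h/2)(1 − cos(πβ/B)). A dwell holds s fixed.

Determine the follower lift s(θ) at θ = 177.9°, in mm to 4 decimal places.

seg 1 [0°–73°] uniform, h=5: full span → s += 5 → s = 5.0000
seg 2 [73°–181.9°] cycloidal, h=14: θ=177.9° here. β=104.9, B=108.9. 14·(0.9633 − sin(2π·0.9633)/(2π)) = 13.9954 → s = 18.9954

18.9954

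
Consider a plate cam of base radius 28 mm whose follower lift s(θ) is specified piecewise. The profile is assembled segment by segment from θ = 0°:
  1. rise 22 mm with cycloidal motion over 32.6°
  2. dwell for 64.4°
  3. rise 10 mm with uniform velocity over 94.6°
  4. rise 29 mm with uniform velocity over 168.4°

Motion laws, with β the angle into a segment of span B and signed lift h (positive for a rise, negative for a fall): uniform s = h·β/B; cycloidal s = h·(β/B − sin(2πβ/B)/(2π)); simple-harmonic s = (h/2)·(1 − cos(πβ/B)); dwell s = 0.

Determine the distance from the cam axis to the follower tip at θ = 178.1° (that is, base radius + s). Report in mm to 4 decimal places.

seg 1 [0°–32.6°] cycloidal, h=22: full span → s += 22 → s = 22.0000
seg 2 [32.6°–97°] dwell: s stays 22.0000
seg 3 [97°–191.6°] uniform, h=10: θ=178.1° here. β=81.1, B=94.6. 10·81.1/94.6 = 8.5729 → s = 30.5729
radial distance = base radius + s = 28 + 30.5729 = 58.5729

58.5729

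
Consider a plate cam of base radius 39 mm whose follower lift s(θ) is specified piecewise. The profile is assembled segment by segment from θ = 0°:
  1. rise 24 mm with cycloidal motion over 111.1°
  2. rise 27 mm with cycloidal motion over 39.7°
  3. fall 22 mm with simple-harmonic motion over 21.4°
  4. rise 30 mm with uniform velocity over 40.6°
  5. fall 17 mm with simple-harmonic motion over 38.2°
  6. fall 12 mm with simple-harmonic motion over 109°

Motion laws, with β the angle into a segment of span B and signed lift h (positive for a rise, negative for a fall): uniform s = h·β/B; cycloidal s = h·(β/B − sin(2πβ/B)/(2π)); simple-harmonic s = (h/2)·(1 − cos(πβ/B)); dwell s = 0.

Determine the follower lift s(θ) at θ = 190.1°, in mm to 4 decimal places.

seg 1 [0°–111.1°] cycloidal, h=24: full span → s += 24 → s = 24.0000
seg 2 [111.1°–150.8°] cycloidal, h=27: full span → s += 27 → s = 51.0000
seg 3 [150.8°–172.2°] simple-harmonic, h=-22: full span → s += -22 → s = 29.0000
seg 4 [172.2°–212.8°] uniform, h=30: θ=190.1° here. β=17.9, B=40.6. 30·17.9/40.6 = 13.2266 → s = 42.2266

42.2266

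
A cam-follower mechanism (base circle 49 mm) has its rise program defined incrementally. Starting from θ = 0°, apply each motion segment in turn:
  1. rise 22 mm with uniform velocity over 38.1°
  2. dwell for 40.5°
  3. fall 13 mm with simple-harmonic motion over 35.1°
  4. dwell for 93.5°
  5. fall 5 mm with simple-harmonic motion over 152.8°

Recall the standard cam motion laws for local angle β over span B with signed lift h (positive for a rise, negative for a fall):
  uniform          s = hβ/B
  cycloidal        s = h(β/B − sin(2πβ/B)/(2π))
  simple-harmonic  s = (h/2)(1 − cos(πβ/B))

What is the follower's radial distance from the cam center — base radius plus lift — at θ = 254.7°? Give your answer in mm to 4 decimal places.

seg 1 [0°–38.1°] uniform, h=22: full span → s += 22 → s = 22.0000
seg 2 [38.1°–78.6°] dwell: s stays 22.0000
seg 3 [78.6°–113.7°] simple-harmonic, h=-13: full span → s += -13 → s = 9.0000
seg 4 [113.7°–207.2°] dwell: s stays 9.0000
seg 5 [207.2°–360°] simple-harmonic, h=-5: θ=254.7° here. β=47.5, B=152.8. -5/2·(1 − cos(π·0.3109)) = -1.1004 → s = 7.8996
radial distance = base radius + s = 49 + 7.8996 = 56.8996

56.8996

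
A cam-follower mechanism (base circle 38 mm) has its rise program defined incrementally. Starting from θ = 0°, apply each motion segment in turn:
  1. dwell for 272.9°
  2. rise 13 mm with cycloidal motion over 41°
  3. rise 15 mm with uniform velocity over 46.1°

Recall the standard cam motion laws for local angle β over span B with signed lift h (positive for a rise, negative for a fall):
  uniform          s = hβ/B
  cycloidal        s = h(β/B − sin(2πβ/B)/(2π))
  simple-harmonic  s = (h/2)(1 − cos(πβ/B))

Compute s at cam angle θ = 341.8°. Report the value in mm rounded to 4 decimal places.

seg 1 [0°–272.9°] dwell: s stays 0.0000
seg 2 [272.9°–313.9°] cycloidal, h=13: full span → s += 13 → s = 13.0000
seg 3 [313.9°–360°] uniform, h=15: θ=341.8° here. β=27.9, B=46.1. 15·27.9/46.1 = 9.0781 → s = 22.0781

22.0781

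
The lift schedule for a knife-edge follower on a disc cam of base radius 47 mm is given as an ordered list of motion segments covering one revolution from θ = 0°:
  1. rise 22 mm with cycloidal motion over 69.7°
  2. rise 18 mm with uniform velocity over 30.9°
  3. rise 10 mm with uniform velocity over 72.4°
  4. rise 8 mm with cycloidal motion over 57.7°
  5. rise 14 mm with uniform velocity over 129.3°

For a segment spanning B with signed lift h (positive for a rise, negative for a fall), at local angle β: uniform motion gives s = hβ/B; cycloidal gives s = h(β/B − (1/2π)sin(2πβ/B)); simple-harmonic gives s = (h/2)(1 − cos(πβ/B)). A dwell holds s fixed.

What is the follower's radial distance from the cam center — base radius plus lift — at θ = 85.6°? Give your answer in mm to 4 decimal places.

seg 1 [0°–69.7°] cycloidal, h=22: full span → s += 22 → s = 22.0000
seg 2 [69.7°–100.6°] uniform, h=18: θ=85.6° here. β=15.9, B=30.9. 18·15.9/30.9 = 9.2621 → s = 31.2621
radial distance = base radius + s = 47 + 31.2621 = 78.2621

78.2621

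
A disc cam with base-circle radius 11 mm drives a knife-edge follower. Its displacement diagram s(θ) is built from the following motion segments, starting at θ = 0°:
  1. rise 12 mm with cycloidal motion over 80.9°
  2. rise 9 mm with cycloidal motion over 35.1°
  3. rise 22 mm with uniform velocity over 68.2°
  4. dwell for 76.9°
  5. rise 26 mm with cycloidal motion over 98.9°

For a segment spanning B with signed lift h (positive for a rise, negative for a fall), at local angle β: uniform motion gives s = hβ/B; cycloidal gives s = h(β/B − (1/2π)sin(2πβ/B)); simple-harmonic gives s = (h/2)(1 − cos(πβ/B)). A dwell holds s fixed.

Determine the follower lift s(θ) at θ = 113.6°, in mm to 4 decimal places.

seg 1 [0°–80.9°] cycloidal, h=12: full span → s += 12 → s = 12.0000
seg 2 [80.9°–116°] cycloidal, h=9: θ=113.6° here. β=32.7, B=35.1. 9·(0.9316 − sin(2π·0.9316)/(2π)) = 8.9812 → s = 20.9812

20.9812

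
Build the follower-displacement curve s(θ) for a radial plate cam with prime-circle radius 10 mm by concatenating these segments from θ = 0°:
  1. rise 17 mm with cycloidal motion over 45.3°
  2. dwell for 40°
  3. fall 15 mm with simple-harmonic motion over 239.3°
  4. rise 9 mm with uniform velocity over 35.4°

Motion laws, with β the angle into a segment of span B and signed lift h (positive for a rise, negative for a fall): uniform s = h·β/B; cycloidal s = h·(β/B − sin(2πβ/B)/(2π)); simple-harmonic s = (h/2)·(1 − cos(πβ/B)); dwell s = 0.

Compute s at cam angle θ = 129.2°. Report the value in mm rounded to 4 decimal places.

seg 1 [0°–45.3°] cycloidal, h=17: full span → s += 17 → s = 17.0000
seg 2 [45.3°–85.3°] dwell: s stays 17.0000
seg 3 [85.3°–324.6°] simple-harmonic, h=-15: θ=129.2° here. β=43.9, B=239.3. -15/2·(1 − cos(π·0.1835)) = -1.2115 → s = 15.7885

15.7885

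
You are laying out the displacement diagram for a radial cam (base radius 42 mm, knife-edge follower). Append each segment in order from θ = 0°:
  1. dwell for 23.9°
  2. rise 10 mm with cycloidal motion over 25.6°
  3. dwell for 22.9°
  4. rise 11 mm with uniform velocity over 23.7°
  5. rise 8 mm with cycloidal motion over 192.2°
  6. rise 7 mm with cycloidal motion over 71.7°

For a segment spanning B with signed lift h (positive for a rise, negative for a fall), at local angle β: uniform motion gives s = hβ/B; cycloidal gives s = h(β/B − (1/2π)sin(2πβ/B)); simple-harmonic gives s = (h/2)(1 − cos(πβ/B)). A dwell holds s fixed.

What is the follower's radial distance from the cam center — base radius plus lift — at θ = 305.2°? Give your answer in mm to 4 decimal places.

seg 1 [0°–23.9°] dwell: s stays 0.0000
seg 2 [23.9°–49.5°] cycloidal, h=10: full span → s += 10 → s = 10.0000
seg 3 [49.5°–72.4°] dwell: s stays 10.0000
seg 4 [72.4°–96.1°] uniform, h=11: full span → s += 11 → s = 21.0000
seg 5 [96.1°–288.3°] cycloidal, h=8: full span → s += 8 → s = 29.0000
seg 6 [288.3°–360°] cycloidal, h=7: θ=305.2° here. β=16.9, B=71.7. 7·(0.2357 − sin(2π·0.2357)/(2π)) = 0.5403 → s = 29.5403
radial distance = base radius + s = 42 + 29.5403 = 71.5403

71.5403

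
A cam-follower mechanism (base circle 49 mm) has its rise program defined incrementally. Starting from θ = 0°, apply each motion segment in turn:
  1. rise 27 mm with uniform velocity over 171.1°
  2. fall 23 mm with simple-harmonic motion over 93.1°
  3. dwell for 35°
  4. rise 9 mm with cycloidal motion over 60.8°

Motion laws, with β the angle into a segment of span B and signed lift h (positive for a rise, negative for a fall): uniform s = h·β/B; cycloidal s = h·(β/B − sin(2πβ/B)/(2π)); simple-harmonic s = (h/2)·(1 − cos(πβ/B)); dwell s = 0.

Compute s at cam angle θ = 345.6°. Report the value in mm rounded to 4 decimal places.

seg 1 [0°–171.1°] uniform, h=27: full span → s += 27 → s = 27.0000
seg 2 [171.1°–264.2°] simple-harmonic, h=-23: full span → s += -23 → s = 4.0000
seg 3 [264.2°–299.2°] dwell: s stays 4.0000
seg 4 [299.2°–360°] cycloidal, h=9: θ=345.6° here. β=46.4, B=60.8. 9·(0.7632 − sin(2π·0.7632)/(2π)) = 8.2959 → s = 12.2959

12.2959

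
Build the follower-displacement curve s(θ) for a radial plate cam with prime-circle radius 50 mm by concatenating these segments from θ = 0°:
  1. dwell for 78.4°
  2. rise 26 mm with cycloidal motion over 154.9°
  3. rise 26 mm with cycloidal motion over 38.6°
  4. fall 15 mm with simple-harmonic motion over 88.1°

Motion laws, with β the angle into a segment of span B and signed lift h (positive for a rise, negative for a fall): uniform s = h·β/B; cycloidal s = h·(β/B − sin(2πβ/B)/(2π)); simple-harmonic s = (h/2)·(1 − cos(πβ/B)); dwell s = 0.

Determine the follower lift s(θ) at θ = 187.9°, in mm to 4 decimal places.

seg 1 [0°–78.4°] dwell: s stays 0.0000
seg 2 [78.4°–233.3°] cycloidal, h=26: θ=187.9° here. β=109.5, B=154.9. 26·(0.7069 − sin(2π·0.7069)/(2π)) = 22.3669 → s = 22.3669

22.3669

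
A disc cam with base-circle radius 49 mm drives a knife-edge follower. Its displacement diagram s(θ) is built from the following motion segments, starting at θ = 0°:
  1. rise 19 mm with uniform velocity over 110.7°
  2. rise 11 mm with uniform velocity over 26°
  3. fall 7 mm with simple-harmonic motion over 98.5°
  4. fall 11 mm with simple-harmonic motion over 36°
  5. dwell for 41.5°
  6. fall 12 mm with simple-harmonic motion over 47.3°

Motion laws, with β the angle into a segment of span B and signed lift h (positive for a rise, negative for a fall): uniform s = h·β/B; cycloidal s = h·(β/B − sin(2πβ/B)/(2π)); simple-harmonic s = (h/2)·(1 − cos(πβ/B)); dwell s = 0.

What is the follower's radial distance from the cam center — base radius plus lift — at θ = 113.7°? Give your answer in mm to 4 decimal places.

seg 1 [0°–110.7°] uniform, h=19: full span → s += 19 → s = 19.0000
seg 2 [110.7°–136.7°] uniform, h=11: θ=113.7° here. β=3, B=26. 11·3/26 = 1.2692 → s = 20.2692
radial distance = base radius + s = 49 + 20.2692 = 69.2692

69.2692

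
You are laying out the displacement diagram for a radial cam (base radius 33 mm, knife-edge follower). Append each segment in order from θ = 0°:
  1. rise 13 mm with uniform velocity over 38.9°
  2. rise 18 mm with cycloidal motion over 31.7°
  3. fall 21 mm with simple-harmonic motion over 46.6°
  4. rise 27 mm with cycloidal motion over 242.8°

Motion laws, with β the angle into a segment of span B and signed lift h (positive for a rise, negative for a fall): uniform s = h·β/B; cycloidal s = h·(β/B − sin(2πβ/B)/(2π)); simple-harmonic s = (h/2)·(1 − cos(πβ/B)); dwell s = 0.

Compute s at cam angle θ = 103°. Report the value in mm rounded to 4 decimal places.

seg 1 [0°–38.9°] uniform, h=13: full span → s += 13 → s = 13.0000
seg 2 [38.9°–70.6°] cycloidal, h=18: full span → s += 18 → s = 31.0000
seg 3 [70.6°–117.2°] simple-harmonic, h=-21: θ=103° here. β=32.4, B=46.6. -21/2·(1 − cos(π·0.6953)) = -16.5451 → s = 14.4549

14.4549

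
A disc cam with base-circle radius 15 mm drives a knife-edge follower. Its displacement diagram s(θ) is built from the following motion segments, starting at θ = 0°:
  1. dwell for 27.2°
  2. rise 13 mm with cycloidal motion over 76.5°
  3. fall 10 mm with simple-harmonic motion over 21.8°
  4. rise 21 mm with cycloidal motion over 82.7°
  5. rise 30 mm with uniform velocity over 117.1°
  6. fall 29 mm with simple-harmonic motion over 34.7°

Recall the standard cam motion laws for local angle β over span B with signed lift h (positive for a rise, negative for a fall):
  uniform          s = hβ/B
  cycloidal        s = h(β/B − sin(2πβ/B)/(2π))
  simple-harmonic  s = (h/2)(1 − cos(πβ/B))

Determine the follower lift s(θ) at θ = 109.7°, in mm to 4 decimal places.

seg 1 [0°–27.2°] dwell: s stays 0.0000
seg 2 [27.2°–103.7°] cycloidal, h=13: full span → s += 13 → s = 13.0000
seg 3 [103.7°–125.5°] simple-harmonic, h=-10: θ=109.7° here. β=6, B=21.8. -10/2·(1 − cos(π·0.2752)) = -1.7555 → s = 11.2445

11.2445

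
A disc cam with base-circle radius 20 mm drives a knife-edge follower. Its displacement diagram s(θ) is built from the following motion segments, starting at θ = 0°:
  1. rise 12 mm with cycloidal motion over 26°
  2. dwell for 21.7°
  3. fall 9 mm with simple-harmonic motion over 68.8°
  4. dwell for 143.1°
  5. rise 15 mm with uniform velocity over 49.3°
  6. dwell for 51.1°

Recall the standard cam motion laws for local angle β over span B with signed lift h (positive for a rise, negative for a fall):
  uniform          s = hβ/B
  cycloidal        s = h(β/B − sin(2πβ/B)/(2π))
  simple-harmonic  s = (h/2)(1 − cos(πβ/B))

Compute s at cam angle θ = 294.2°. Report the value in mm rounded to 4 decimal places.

seg 1 [0°–26°] cycloidal, h=12: full span → s += 12 → s = 12.0000
seg 2 [26°–47.7°] dwell: s stays 12.0000
seg 3 [47.7°–116.5°] simple-harmonic, h=-9: full span → s += -9 → s = 3.0000
seg 4 [116.5°–259.6°] dwell: s stays 3.0000
seg 5 [259.6°–308.9°] uniform, h=15: θ=294.2° here. β=34.6, B=49.3. 15·34.6/49.3 = 10.5274 → s = 13.5274

13.5274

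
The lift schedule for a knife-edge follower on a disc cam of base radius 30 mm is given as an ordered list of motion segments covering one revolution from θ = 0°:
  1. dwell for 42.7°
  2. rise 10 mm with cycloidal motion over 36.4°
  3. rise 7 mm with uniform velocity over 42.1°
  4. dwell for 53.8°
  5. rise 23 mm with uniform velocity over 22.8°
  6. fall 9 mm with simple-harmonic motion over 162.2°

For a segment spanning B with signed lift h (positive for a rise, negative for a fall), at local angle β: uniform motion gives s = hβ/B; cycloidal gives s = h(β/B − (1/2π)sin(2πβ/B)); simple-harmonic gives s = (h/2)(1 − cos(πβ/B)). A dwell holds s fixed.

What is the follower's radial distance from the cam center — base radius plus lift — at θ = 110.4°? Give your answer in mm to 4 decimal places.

seg 1 [0°–42.7°] dwell: s stays 0.0000
seg 2 [42.7°–79.1°] cycloidal, h=10: full span → s += 10 → s = 10.0000
seg 3 [79.1°–121.2°] uniform, h=7: θ=110.4° here. β=31.3, B=42.1. 7·31.3/42.1 = 5.2043 → s = 15.2043
radial distance = base radius + s = 30 + 15.2043 = 45.2043

45.2043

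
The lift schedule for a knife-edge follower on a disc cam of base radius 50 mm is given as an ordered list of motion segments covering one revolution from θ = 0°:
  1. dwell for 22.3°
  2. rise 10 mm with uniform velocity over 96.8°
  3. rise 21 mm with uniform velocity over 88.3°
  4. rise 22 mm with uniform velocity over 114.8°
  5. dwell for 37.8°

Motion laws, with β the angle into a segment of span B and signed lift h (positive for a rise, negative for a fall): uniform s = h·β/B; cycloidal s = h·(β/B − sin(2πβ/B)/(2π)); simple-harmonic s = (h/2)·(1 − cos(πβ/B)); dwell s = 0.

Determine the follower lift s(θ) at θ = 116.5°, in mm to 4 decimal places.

seg 1 [0°–22.3°] dwell: s stays 0.0000
seg 2 [22.3°–119.1°] uniform, h=10: θ=116.5° here. β=94.2, B=96.8. 10·94.2/96.8 = 9.7314 → s = 9.7314

9.7314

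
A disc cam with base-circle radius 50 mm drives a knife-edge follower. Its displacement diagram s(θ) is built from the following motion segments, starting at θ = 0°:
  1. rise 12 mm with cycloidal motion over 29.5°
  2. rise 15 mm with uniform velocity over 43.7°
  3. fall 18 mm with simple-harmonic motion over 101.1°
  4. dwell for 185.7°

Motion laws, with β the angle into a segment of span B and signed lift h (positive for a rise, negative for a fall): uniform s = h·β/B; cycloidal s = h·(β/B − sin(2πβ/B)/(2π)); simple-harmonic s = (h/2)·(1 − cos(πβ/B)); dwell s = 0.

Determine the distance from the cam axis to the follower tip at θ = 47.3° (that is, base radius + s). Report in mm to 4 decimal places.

seg 1 [0°–29.5°] cycloidal, h=12: full span → s += 12 → s = 12.0000
seg 2 [29.5°–73.2°] uniform, h=15: θ=47.3° here. β=17.8, B=43.7. 15·17.8/43.7 = 6.1098 → s = 18.1098
radial distance = base radius + s = 50 + 18.1098 = 68.1098

68.1098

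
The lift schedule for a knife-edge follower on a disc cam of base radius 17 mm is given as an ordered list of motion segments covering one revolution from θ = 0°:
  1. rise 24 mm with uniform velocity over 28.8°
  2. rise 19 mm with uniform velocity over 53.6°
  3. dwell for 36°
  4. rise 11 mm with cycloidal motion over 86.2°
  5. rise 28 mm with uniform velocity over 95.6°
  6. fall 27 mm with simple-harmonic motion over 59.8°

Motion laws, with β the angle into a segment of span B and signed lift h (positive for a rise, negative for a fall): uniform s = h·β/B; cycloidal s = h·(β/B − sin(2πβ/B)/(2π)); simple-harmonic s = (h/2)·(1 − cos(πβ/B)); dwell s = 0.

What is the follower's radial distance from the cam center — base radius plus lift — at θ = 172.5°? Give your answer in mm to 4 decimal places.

seg 1 [0°–28.8°] uniform, h=24: full span → s += 24 → s = 24.0000
seg 2 [28.8°–82.4°] uniform, h=19: full span → s += 19 → s = 43.0000
seg 3 [82.4°–118.4°] dwell: s stays 43.0000
seg 4 [118.4°–204.6°] cycloidal, h=11: θ=172.5° here. β=54.1, B=86.2. 11·(0.6276 − sin(2π·0.6276)/(2π)) = 8.1618 → s = 51.1618
radial distance = base radius + s = 17 + 51.1618 = 68.1618

68.1618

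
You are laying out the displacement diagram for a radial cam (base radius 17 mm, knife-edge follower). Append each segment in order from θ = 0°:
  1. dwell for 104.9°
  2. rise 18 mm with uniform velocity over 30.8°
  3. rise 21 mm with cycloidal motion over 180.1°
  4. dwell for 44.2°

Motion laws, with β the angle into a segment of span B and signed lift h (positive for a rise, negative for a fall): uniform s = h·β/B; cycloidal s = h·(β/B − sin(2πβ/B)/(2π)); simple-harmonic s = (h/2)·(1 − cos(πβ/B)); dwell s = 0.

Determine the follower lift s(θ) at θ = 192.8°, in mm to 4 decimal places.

seg 1 [0°–104.9°] dwell: s stays 0.0000
seg 2 [104.9°–135.7°] uniform, h=18: full span → s += 18 → s = 18.0000
seg 3 [135.7°–315.8°] cycloidal, h=21: θ=192.8° here. β=57.1, B=180.1. 21·(0.3170 − sin(2π·0.3170)/(2π)) = 3.6079 → s = 21.6079

21.6079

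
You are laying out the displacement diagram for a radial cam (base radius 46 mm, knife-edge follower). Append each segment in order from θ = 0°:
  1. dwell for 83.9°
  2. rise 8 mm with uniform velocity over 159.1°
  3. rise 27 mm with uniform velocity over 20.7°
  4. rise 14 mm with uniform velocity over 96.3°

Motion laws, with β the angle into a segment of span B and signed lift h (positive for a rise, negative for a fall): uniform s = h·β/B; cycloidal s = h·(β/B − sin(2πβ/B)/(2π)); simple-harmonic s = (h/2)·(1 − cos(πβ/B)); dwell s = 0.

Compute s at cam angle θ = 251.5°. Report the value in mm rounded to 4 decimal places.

seg 1 [0°–83.9°] dwell: s stays 0.0000
seg 2 [83.9°–243°] uniform, h=8: full span → s += 8 → s = 8.0000
seg 3 [243°–263.7°] uniform, h=27: θ=251.5° here. β=8.5, B=20.7. 27·8.5/20.7 = 11.0870 → s = 19.0870

19.0870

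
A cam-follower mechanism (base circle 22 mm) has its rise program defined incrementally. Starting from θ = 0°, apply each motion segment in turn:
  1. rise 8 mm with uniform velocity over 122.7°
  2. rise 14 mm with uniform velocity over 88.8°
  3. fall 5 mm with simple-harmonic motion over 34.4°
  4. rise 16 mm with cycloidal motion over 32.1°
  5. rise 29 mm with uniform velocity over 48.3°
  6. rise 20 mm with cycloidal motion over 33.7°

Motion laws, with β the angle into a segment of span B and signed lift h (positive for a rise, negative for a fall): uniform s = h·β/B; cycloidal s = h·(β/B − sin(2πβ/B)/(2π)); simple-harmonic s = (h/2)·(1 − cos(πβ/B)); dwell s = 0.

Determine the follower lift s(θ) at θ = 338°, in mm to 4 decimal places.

seg 1 [0°–122.7°] uniform, h=8: full span → s += 8 → s = 8.0000
seg 2 [122.7°–211.5°] uniform, h=14: full span → s += 14 → s = 22.0000
seg 3 [211.5°–245.9°] simple-harmonic, h=-5: full span → s += -5 → s = 17.0000
seg 4 [245.9°–278°] cycloidal, h=16: full span → s += 16 → s = 33.0000
seg 5 [278°–326.3°] uniform, h=29: full span → s += 29 → s = 62.0000
seg 6 [326.3°–360°] cycloidal, h=20: θ=338° here. β=11.7, B=33.7. 20·(0.3472 − sin(2π·0.3472)/(2π)) = 4.3357 → s = 66.3357

66.3357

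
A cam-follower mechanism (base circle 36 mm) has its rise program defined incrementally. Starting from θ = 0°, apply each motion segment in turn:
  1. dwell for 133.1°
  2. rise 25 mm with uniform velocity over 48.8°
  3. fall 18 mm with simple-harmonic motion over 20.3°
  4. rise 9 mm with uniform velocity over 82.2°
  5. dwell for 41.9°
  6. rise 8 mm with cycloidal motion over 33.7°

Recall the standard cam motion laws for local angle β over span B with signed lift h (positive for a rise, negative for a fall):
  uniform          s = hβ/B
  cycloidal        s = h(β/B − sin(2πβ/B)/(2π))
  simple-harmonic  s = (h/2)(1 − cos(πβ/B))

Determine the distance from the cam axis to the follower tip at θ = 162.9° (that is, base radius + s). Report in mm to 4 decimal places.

seg 1 [0°–133.1°] dwell: s stays 0.0000
seg 2 [133.1°–181.9°] uniform, h=25: θ=162.9° here. β=29.8, B=48.8. 25·29.8/48.8 = 15.2664 → s = 15.2664
radial distance = base radius + s = 36 + 15.2664 = 51.2664

51.2664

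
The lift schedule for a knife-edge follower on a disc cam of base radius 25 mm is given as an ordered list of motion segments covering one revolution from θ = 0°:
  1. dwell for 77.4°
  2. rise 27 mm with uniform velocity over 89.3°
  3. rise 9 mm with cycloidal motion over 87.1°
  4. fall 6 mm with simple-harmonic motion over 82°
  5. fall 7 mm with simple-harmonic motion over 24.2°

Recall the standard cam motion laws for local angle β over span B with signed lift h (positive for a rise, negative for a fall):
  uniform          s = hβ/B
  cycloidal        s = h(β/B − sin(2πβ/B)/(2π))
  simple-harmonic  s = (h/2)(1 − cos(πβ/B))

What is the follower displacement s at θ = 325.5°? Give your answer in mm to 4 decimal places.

seg 1 [0°–77.4°] dwell: s stays 0.0000
seg 2 [77.4°–166.7°] uniform, h=27: full span → s += 27 → s = 27.0000
seg 3 [166.7°–253.8°] cycloidal, h=9: full span → s += 9 → s = 36.0000
seg 4 [253.8°–335.8°] simple-harmonic, h=-6: θ=325.5° here. β=71.7, B=82. -6/2·(1 − cos(π·0.8744)) = -5.7694 → s = 30.2306

30.2306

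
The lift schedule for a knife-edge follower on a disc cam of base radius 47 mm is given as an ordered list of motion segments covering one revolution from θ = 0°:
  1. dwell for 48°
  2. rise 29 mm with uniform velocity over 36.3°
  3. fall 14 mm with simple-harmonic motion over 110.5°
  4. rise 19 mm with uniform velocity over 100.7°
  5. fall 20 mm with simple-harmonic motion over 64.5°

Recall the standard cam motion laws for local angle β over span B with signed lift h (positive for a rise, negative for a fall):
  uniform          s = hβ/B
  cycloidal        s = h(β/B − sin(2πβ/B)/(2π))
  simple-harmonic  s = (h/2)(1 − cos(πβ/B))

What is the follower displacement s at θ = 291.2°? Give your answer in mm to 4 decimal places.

seg 1 [0°–48°] dwell: s stays 0.0000
seg 2 [48°–84.3°] uniform, h=29: full span → s += 29 → s = 29.0000
seg 3 [84.3°–194.8°] simple-harmonic, h=-14: full span → s += -14 → s = 15.0000
seg 4 [194.8°–295.5°] uniform, h=19: θ=291.2° here. β=96.4, B=100.7. 19·96.4/100.7 = 18.1887 → s = 33.1887

33.1887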